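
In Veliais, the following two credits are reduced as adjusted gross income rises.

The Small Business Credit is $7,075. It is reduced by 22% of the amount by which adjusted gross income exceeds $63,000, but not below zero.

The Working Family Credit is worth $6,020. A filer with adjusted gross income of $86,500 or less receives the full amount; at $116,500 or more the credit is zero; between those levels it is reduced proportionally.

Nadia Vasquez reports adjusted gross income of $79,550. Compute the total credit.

Small Business Credit: 22% of the $16,550 excess over $63,000 is $3,641; credit = $7,075 − $3,641 = $3,434.
Working Family Credit: $79,550 is at or below the $86,500 threshold, so the full $6,020 applies.
Total: $3,434 + $6,020 = $9,454.

$9,454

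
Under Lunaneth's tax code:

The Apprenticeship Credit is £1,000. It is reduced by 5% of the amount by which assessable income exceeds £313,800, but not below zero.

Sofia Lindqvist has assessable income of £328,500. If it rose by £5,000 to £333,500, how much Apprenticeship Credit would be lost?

At £328,500 — 5% of the £14,700 excess over £313,800 is £735; credit = £1,000 − £735 = £265.
At £333,500 — 5% of the £19,700 excess over £313,800 is £985; credit = £1,000 − £985 = £15.
Lost: £265 − £15 = £250.

£250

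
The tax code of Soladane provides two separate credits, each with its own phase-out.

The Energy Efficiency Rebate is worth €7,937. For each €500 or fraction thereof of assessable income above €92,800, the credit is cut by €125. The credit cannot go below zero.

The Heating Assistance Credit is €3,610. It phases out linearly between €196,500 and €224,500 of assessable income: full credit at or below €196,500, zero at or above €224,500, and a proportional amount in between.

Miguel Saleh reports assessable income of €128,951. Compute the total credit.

€3,610

Energy Efficiency Rebate: income exceeds €92,800 by €36,151 → 73 increments × €125 = €9,125 ≥ base, so the credit is €0.
Heating Assistance Credit: €128,951 is at or below the €196,500 threshold, so the full €3,610 applies.
Total: €0 + €3,610 = €3,610.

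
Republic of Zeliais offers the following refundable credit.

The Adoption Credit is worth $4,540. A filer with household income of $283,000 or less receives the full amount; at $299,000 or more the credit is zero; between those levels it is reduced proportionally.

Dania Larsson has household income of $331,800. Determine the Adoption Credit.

Adoption Credit: $331,800 is at or above $299,000, so the credit is $0.

$0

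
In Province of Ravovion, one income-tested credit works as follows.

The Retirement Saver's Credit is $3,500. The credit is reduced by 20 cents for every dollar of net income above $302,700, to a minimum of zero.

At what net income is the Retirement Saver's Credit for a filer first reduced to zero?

$320,200

The credit falls by 20% of each dollar above $302,700, so it reaches zero when the excess is $3,500 / 20% = $17,500: income = $302,700 + $17,500 = $320,200.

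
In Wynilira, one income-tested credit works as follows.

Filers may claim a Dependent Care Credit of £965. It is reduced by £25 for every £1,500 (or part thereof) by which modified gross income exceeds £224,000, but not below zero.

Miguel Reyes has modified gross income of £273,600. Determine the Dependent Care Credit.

£115

Dependent Care Credit: income exceeds £224,000 by £49,600, which is 34 full-or-partial £1,500 increments; reduction = 34 × £25 = £850, leaving £115.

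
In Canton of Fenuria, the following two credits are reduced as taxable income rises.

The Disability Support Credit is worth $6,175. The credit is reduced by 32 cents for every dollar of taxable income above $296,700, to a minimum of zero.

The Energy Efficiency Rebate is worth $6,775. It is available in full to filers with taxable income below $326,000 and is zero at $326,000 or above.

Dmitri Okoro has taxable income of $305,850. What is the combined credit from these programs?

Disability Support Credit: 32% of the $9,150 excess over $296,700 is $2,928; credit = $6,175 − $2,928 = $3,247.
Energy Efficiency Rebate: $305,850 is below the $326,000 cutoff, so the full $6,775 applies.
Total: $3,247 + $6,775 = $10,022.

$10,022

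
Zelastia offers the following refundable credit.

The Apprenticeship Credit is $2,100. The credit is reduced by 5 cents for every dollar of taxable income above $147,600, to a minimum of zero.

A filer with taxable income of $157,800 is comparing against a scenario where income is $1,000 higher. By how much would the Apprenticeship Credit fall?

$50

At $157,800 — 5% of the $10,200 excess over $147,600 is $510; credit = $2,100 − $510 = $1,590.
At $158,800 — 5% of the $11,200 excess over $147,600 is $560; credit = $2,100 − $560 = $1,540.
Lost: $1,590 − $1,540 = $50.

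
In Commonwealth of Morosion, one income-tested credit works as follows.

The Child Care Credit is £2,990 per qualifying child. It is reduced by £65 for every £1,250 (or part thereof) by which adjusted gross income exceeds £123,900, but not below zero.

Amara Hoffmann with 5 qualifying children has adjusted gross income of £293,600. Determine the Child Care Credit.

Child Care Credit: base = 5 × £2,990 = £14,950. income exceeds £123,900 by £169,700, which is 136 full-or-partial £1,250 increments; reduction = 136 × £65 = £8,840, leaving £6,110.

£6,110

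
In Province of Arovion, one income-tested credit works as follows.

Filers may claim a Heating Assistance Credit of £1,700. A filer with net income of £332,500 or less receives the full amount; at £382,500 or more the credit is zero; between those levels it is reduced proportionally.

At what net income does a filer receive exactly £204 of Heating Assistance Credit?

£204 is 204/1,700 of the full £1,700, so 1,496/1,700 of the £50,000 range has been used: income = £332,500 + £50,000 × 1,496/1,700 = £376,500.

£376,500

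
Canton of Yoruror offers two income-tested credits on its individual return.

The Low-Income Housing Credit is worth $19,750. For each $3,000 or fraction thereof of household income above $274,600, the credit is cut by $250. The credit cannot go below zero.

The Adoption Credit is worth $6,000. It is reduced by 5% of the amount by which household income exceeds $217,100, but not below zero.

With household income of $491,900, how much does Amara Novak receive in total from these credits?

Low-Income Housing Credit: income exceeds $274,600 by $217,300, which is 73 full-or-partial $3,000 increments; reduction = 73 × $250 = $18,250, leaving $1,500.
Adoption Credit: 5% of the $274,800 excess over $217,100 is $13,740 ≥ base, so the credit is $0.
Total: $1,500 + $0 = $1,500.

$1,500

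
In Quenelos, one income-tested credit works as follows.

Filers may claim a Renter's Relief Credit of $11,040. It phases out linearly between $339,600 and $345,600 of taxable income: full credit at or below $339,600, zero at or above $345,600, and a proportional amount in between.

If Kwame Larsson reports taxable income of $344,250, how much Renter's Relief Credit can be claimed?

Renter's Relief Credit: $344,250 is $4,650 into a $6,000 phase-out range, leaving 1,350/6,000 of the credit: $11,040 × 1,350/6,000 = $2,484.

$2,484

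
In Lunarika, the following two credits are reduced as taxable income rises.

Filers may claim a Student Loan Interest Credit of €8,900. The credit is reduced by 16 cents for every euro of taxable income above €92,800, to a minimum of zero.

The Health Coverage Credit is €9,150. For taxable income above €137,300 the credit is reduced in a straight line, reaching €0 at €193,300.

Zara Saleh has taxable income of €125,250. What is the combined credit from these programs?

Student Loan Interest Credit: 16% of the €32,450 excess over €92,800 is €5,192; credit = €8,900 − €5,192 = €3,708.
Health Coverage Credit: €125,250 is at or below the €137,300 threshold, so the full €9,150 applies.
Total: €3,708 + €9,150 = €12,858.

€12,858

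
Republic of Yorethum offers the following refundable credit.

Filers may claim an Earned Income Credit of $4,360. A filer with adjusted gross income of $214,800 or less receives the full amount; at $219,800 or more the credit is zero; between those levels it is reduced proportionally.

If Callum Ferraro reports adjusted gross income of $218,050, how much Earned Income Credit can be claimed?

Earned Income Credit: $218,050 is $3,250 into a $5,000 phase-out range, leaving 1,750/5,000 of the credit: $4,360 × 1,750/5,000 = $1,526.

$1,526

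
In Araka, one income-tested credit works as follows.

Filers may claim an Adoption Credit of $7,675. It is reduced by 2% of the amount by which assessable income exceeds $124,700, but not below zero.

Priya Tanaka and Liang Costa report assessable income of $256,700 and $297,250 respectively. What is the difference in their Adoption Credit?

$811

Priya ($256,700): Adoption Credit: 2% of the $132,000 excess over $124,700 is $2,640; credit = $7,675 − $2,640 = $5,035.
Liang ($297,250): Adoption Credit: 2% of the $172,550 excess over $124,700 is $3,451; credit = $7,675 − $3,451 = $4,224.
Difference: |$5,035 − $4,224| = $811.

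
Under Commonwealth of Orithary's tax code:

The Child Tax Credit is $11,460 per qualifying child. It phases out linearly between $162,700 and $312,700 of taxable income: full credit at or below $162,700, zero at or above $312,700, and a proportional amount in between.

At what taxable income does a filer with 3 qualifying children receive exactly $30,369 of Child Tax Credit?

Full credit = 3 × $11,460 = $34,380.
$30,369 is 30,369/34,380 of the full $34,380, so 4,011/34,380 of the $150,000 range has been used: income = $162,700 + $150,000 × 4,011/34,380 = $180,200.

$180,200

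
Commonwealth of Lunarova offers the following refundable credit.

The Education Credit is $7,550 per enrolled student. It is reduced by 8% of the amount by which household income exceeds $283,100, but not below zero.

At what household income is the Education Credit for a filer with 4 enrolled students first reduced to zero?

Full credit = 4 × $7,550 = $30,200.
The credit falls by 8% of each dollar above $283,100, so it reaches zero when the excess is $30,200 / 8% = $377,500: income = $283,100 + $377,500 = $660,600.

$660,600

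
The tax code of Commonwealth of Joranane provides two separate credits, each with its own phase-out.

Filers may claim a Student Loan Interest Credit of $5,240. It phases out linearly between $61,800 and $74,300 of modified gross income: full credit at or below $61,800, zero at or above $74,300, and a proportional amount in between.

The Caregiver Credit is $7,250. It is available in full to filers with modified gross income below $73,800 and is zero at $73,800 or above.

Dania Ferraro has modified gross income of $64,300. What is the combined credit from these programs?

Student Loan Interest Credit: $64,300 is $2,500 into a $12,500 phase-out range, leaving 10,000/12,500 of the credit: $5,240 × 10,000/12,500 = $4,192.
Caregiver Credit: $64,300 is below the $73,800 cutoff, so the full $7,250 applies.
Total: $4,192 + $7,250 = $11,442.

$11,442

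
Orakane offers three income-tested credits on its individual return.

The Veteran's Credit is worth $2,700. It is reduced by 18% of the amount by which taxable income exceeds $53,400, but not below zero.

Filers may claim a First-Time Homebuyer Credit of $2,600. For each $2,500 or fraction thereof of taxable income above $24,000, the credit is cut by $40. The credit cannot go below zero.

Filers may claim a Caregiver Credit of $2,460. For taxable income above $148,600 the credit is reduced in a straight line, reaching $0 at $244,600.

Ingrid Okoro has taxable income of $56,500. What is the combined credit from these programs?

$6,682

Veteran's Credit: 18% of the $3,100 excess over $53,400 is $558; credit = $2,700 − $558 = $2,142.
First-Time Homebuyer Credit: income exceeds $24,000 by $32,500, which is 13 full-or-partial $2,500 increments; reduction = 13 × $40 = $520, leaving $2,080.
Caregiver Credit: $56,500 is at or below the $148,600 threshold, so the full $2,460 applies.
Total: $2,142 + $2,080 + $2,460 = $6,682.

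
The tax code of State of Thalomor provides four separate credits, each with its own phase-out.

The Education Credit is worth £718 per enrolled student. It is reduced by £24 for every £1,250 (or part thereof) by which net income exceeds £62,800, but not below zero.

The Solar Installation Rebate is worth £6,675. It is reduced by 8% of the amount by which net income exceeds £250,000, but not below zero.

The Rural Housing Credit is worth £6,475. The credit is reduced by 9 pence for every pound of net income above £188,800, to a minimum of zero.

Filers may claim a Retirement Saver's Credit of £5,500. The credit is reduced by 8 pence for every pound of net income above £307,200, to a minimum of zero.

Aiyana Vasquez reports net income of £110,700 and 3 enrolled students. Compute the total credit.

£19,868

Education Credit: base = 3 × £718 = £2,154. income exceeds £62,800 by £47,900, which is 39 full-or-partial £1,250 increments; reduction = 39 × £24 = £936, leaving £1,218.
Solar Installation Rebate: £110,700 is at or below the £250,000 threshold, so the full £6,675 applies.
Rural Housing Credit: £110,700 is at or below the £188,800 threshold, so the full £6,475 applies.
Retirement Saver's Credit: £110,700 is at or below the £307,200 threshold, so the full £5,500 applies.
Total: £1,218 + £6,675 + £6,475 + £5,500 = £19,868.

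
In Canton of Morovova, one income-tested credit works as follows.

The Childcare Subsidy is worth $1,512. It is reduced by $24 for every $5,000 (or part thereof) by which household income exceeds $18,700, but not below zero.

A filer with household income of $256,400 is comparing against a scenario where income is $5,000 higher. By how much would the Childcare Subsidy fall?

$24

At $256,400 — income exceeds $18,700 by $237,700, which is 48 full-or-partial $5,000 increments; reduction = 48 × $24 = $1,152, leaving $360.
At $261,400 — income exceeds $18,700 by $242,700, which is 49 full-or-partial $5,000 increments; reduction = 49 × $24 = $1,176, leaving $336.
Lost: $360 − $336 = $24.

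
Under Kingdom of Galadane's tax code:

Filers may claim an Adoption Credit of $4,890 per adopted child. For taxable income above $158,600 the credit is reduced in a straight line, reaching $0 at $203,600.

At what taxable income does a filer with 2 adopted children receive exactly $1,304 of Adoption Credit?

Full credit = 2 × $4,890 = $9,780.
$1,304 is 1,304/9,780 of the full $9,780, so 8,476/9,780 of the $45,000 range has been used: income = $158,600 + $45,000 × 8,476/9,780 = $197,600.

$197,600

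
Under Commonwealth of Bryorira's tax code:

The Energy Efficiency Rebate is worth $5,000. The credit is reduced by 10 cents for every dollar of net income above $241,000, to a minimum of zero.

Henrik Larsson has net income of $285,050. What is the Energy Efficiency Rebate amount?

Energy Efficiency Rebate: 10% of the $44,050 excess over $241,000 is $4,405; credit = $5,000 − $4,405 = $595.

$595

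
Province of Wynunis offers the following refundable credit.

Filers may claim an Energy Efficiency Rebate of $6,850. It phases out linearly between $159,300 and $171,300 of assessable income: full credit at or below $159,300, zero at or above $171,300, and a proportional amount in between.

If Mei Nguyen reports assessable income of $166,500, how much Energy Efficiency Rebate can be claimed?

Energy Efficiency Rebate: $166,500 is $7,200 into a $12,000 phase-out range, leaving 4,800/12,000 of the credit: $6,850 × 4,800/12,000 = $2,740.

$2,740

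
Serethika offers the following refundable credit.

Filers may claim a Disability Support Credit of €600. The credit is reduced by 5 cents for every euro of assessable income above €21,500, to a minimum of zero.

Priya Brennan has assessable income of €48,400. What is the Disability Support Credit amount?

€0

Disability Support Credit: 5% of the €26,900 excess over €21,500 is €1,345 ≥ base, so the credit is €0.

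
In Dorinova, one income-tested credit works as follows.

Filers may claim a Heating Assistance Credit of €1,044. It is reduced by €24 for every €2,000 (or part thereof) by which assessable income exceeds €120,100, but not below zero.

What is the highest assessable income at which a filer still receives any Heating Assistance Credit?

€206,100

After 43 increments the reduction is 43 × €24 = €1,032, leaving €12; one more increment wipes it out. Increment 43 ends at excess 43 × €2,000 = €86,000, so the highest qualifying income is €120,100 + €86,000 = €206,100.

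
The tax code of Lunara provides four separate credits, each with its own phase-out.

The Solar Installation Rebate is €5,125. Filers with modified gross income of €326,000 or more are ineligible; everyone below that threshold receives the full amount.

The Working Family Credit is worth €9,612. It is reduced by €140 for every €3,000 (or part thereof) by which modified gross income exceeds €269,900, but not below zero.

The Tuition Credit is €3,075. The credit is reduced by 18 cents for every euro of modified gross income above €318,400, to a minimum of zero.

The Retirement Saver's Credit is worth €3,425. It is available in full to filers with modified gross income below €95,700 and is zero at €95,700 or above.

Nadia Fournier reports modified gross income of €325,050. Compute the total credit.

Solar Installation Rebate: €325,050 is below the €326,000 cutoff, so the full €5,125 applies.
Working Family Credit: income exceeds €269,900 by €55,150, which is 19 full-or-partial €3,000 increments; reduction = 19 × €140 = €2,660, leaving €6,952.
Tuition Credit: 18% of the €6,650 excess over €318,400 is €1,197; credit = €3,075 − €1,197 = €1,878.
Retirement Saver's Credit: €325,050 meets or exceeds the €95,700 cutoff, so the credit is €0.
Total: €5,125 + €6,952 + €1,878 + €0 = €13,955.

€13,955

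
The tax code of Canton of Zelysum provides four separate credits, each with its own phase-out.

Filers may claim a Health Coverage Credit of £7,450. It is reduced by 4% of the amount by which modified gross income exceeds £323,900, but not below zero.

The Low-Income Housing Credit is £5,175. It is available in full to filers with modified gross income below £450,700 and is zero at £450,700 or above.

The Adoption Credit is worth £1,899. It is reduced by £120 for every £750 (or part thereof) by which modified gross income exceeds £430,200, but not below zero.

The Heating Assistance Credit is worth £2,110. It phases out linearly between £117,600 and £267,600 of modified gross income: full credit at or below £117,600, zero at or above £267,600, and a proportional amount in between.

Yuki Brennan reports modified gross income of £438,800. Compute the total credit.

£8,488

Health Coverage Credit: 4% of the £114,900 excess over £323,900 is £4,596; credit = £7,450 − £4,596 = £2,854.
Low-Income Housing Credit: £438,800 is below the £450,700 cutoff, so the full £5,175 applies.
Adoption Credit: income exceeds £430,200 by £8,600, which is 12 full-or-partial £750 increments; reduction = 12 × £120 = £1,440, leaving £459.
Heating Assistance Credit: £438,800 is at or above £267,600, so the credit is £0.
Total: £2,854 + £5,175 + £459 + £0 = £8,488.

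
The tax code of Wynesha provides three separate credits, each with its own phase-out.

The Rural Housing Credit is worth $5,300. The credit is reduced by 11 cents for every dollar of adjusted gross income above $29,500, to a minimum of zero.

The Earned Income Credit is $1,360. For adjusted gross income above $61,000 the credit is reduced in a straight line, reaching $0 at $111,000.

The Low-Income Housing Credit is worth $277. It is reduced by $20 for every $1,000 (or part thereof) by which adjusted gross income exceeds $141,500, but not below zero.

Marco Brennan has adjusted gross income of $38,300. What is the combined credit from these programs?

$5,969

Rural Housing Credit: 11% of the $8,800 excess over $29,500 is $968; credit = $5,300 − $968 = $4,332.
Earned Income Credit: $38,300 is at or below the $61,000 threshold, so the full $1,360 applies.
Low-Income Housing Credit: $38,300 is at or below the $141,500 threshold, so the full $277 applies.
Total: $4,332 + $1,360 + $277 = $5,969.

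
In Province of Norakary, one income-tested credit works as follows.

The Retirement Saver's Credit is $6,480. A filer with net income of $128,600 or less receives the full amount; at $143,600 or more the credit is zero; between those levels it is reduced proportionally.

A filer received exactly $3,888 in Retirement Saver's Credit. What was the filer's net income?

$3,888 is 3,888/6,480 of the full $6,480, so 2,592/6,480 of the $15,000 range has been used: income = $128,600 + $15,000 × 2,592/6,480 = $134,600.

$134,600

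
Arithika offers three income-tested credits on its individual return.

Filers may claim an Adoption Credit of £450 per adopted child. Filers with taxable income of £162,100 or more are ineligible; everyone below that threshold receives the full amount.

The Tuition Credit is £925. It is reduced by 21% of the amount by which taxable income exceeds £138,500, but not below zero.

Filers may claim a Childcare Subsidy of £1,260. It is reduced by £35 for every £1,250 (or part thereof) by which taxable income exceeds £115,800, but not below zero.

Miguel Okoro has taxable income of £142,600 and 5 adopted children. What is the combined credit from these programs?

Adoption Credit: base = 5 × £450 = £2,250. £142,600 is below the £162,100 cutoff, so the full £2,250 applies.
Tuition Credit: 21% of the £4,100 excess over £138,500 is £861; credit = £925 − £861 = £64.
Childcare Subsidy: income exceeds £115,800 by £26,800, which is 22 full-or-partial £1,250 increments; reduction = 22 × £35 = £770, leaving £490.
Total: £2,250 + £64 + £490 = £2,804.

£2,804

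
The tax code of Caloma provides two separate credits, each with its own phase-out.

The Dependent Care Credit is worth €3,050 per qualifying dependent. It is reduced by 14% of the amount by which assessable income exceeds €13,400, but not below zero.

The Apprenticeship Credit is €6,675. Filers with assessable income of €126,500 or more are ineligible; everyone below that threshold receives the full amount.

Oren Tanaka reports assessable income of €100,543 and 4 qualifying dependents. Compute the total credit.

€6,675

Dependent Care Credit: base = 4 × €3,050 = €12,200. 14% of the €87,143 excess over €13,400 is €12,200.02 ≥ base, so the credit is €0.
Apprenticeship Credit: €100,543 is below the €126,500 cutoff, so the full €6,675 applies.
Total: €0 + €6,675 = €6,675.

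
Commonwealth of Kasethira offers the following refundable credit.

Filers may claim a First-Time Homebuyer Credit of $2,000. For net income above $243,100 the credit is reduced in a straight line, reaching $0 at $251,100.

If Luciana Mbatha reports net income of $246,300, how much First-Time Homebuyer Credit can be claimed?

First-Time Homebuyer Credit: $246,300 is $3,200 into a $8,000 phase-out range, leaving 4,800/8,000 of the credit: $2,000 × 4,800/8,000 = $1,200.

$1,200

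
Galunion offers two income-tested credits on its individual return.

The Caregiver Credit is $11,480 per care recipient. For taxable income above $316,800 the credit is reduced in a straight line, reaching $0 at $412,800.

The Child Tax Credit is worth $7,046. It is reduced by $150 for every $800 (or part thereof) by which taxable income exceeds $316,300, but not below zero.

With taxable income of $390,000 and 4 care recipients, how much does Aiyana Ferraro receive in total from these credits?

$10,906

Caregiver Credit: base = 4 × $11,480 = $45,920. $390,000 is $73,200 into a $96,000 phase-out range, leaving 22,800/96,000 of the credit: $45,920 × 22,800/96,000 = $10,906.
Child Tax Credit: income exceeds $316,300 by $73,700 → 93 increments × $150 = $13,950 ≥ base, so the credit is $0.
Total: $10,906 + $0 = $10,906.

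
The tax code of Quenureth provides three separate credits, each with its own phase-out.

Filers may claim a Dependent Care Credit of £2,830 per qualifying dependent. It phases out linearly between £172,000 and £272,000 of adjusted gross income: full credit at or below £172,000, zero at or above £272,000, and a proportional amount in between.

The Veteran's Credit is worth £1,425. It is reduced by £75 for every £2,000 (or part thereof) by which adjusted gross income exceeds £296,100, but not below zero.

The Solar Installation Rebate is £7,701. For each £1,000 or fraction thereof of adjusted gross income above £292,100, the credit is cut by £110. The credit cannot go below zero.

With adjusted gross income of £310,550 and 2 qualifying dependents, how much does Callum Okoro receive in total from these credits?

£6,436

Dependent Care Credit: base = 2 × £2,830 = £5,660. £310,550 is at or above £272,000, so the credit is £0.
Veteran's Credit: income exceeds £296,100 by £14,450, which is 8 full-or-partial £2,000 increments; reduction = 8 × £75 = £600, leaving £825.
Solar Installation Rebate: income exceeds £292,100 by £18,450, which is 19 full-or-partial £1,000 increments; reduction = 19 × £110 = £2,090, leaving £5,611.
Total: £0 + £825 + £5,611 = £6,436.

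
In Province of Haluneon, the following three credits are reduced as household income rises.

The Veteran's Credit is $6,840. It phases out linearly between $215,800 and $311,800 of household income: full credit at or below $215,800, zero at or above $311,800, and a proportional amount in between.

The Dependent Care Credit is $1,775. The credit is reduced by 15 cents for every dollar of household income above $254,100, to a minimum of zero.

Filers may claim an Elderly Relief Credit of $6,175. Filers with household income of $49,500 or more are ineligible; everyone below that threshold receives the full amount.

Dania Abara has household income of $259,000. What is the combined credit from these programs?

Veteran's Credit: $259,000 is $43,200 into a $96,000 phase-out range, leaving 52,800/96,000 of the credit: $6,840 × 52,800/96,000 = $3,762.
Dependent Care Credit: 15% of the $4,900 excess over $254,100 is $735; credit = $1,775 − $735 = $1,040.
Elderly Relief Credit: $259,000 meets or exceeds the $49,500 cutoff, so the credit is $0.
Total: $3,762 + $1,040 + $0 = $4,802.

$4,802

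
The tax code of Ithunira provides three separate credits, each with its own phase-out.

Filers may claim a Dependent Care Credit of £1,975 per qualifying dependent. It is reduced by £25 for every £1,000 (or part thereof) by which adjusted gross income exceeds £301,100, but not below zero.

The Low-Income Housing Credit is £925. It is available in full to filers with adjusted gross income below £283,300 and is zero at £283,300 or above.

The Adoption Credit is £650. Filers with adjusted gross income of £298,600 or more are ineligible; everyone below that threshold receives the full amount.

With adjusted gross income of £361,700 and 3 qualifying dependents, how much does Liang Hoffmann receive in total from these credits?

£4,400

Dependent Care Credit: base = 3 × £1,975 = £5,925. income exceeds £301,100 by £60,600, which is 61 full-or-partial £1,000 increments; reduction = 61 × £25 = £1,525, leaving £4,400.
Low-Income Housing Credit: £361,700 meets or exceeds the £283,300 cutoff, so the credit is £0.
Adoption Credit: £361,700 meets or exceeds the £298,600 cutoff, so the credit is £0.
Total: £4,400 + £0 + £0 = £4,400.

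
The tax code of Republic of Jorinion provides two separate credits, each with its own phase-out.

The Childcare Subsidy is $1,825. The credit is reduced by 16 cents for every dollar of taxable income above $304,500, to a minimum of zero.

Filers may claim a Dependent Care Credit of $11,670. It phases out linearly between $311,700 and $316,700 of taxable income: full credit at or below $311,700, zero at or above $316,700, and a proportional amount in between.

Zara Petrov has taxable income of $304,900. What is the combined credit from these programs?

Childcare Subsidy: 16% of the $400 excess over $304,500 is $64; credit = $1,825 − $64 = $1,761.
Dependent Care Credit: $304,900 is at or below the $311,700 threshold, so the full $11,670 applies.
Total: $1,761 + $11,670 = $13,431.

$13,431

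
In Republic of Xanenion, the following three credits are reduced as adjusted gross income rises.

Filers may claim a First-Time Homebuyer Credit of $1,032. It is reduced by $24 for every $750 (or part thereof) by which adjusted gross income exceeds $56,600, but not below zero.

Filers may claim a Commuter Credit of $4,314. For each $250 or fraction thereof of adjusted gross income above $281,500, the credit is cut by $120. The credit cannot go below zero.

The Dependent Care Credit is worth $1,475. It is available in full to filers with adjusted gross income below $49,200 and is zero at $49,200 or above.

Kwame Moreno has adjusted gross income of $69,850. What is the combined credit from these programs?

First-Time Homebuyer Credit: income exceeds $56,600 by $13,250, which is 18 full-or-partial $750 increments; reduction = 18 × $24 = $432, leaving $600.
Commuter Credit: $69,850 is at or below the $281,500 threshold, so the full $4,314 applies.
Dependent Care Credit: $69,850 meets or exceeds the $49,200 cutoff, so the credit is $0.
Total: $600 + $4,314 + $0 = $4,914.

$4,914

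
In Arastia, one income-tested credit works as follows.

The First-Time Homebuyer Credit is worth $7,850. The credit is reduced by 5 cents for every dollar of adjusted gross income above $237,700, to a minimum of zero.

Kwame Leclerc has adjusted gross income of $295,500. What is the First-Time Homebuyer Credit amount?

First-Time Homebuyer Credit: 5% of the $57,800 excess over $237,700 is $2,890; credit = $7,850 − $2,890 = $4,960.

$4,960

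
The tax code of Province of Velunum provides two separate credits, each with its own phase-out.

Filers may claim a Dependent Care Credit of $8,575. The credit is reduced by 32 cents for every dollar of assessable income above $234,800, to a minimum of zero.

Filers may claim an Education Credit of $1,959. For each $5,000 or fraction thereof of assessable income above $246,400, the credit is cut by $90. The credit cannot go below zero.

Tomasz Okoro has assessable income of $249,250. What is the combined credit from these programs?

$5,820

Dependent Care Credit: 32% of the $14,450 excess over $234,800 is $4,624; credit = $8,575 − $4,624 = $3,951.
Education Credit: income exceeds $246,400 by $2,850, which is 1 full-or-partial $5,000 increment; reduction = 1 × $90 = $90, leaving $1,869.
Total: $3,951 + $1,869 = $5,820.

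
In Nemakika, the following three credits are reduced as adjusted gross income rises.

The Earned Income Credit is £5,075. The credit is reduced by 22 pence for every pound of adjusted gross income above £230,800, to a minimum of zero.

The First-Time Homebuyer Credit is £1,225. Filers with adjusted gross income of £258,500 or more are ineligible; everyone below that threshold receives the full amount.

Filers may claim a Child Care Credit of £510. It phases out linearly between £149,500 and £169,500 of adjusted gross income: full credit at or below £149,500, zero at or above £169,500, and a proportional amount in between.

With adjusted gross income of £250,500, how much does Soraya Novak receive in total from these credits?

Earned Income Credit: 22% of the £19,700 excess over £230,800 is £4,334; credit = £5,075 − £4,334 = £741.
First-Time Homebuyer Credit: £250,500 is below the £258,500 cutoff, so the full £1,225 applies.
Child Care Credit: £250,500 is at or above £169,500, so the credit is £0.
Total: £741 + £1,225 + £0 = £1,966.

£1,966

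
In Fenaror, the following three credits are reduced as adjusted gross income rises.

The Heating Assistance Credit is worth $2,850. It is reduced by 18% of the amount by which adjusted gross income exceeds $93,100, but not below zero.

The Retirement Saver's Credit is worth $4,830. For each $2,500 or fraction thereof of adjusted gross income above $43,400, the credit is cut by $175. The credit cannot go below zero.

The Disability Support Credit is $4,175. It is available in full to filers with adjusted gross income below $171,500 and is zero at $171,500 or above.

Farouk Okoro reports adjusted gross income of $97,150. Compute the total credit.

Heating Assistance Credit: 18% of the $4,050 excess over $93,100 is $729; credit = $2,850 − $729 = $2,121.
Retirement Saver's Credit: income exceeds $43,400 by $53,750, which is 22 full-or-partial $2,500 increments; reduction = 22 × $175 = $3,850, leaving $980.
Disability Support Credit: $97,150 is below the $171,500 cutoff, so the full $4,175 applies.
Total: $2,121 + $980 + $4,175 = $7,276.

$7,276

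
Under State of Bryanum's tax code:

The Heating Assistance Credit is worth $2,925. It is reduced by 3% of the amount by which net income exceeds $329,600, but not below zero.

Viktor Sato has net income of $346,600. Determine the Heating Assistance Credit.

$2,415

Heating Assistance Credit: 3% of the $17,000 excess over $329,600 is $510; credit = $2,925 − $510 = $2,415.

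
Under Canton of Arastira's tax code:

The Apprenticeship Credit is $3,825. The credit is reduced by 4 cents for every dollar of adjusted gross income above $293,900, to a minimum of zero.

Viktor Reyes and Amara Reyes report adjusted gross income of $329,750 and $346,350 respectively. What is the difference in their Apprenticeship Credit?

$664

Viktor ($329,750): Apprenticeship Credit: 4% of the $35,850 excess over $293,900 is $1,434; credit = $3,825 − $1,434 = $2,391.
Amara ($346,350): Apprenticeship Credit: 4% of the $52,450 excess over $293,900 is $2,098; credit = $3,825 − $2,098 = $1,727.
Difference: |$2,391 − $1,727| = $664.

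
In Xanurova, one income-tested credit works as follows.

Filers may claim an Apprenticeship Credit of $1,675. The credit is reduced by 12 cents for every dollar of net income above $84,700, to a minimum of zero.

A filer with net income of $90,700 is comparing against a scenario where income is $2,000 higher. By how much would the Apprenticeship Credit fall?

$240

At $90,700 — 12% of the $6,000 excess over $84,700 is $720; credit = $1,675 − $720 = $955.
At $92,700 — 12% of the $8,000 excess over $84,700 is $960; credit = $1,675 − $960 = $715.
Lost: $955 − $715 = $240.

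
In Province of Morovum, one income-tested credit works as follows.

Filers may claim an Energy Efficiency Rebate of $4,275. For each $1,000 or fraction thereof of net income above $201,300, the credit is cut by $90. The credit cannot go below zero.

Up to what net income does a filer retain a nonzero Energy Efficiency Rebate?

After 47 increments the reduction is 47 × $90 = $4,230, leaving $45; one more increment wipes it out. Increment 47 ends at excess 47 × $1,000 = $47,000, so the highest qualifying income is $201,300 + $47,000 = $248,300.

$248,300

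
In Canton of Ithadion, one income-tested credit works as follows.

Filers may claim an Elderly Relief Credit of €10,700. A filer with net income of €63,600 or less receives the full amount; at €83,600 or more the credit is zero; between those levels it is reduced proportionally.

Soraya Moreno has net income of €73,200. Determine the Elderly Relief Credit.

Elderly Relief Credit: €73,200 is €9,600 into a €20,000 phase-out range, leaving 10,400/20,000 of the credit: €10,700 × 10,400/20,000 = €5,564.

€5,564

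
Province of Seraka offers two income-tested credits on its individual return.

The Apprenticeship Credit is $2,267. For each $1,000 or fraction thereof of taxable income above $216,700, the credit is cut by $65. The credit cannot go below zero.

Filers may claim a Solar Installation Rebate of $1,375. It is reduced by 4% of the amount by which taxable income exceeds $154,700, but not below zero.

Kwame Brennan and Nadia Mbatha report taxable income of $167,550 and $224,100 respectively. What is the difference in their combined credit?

Kwame ($167,550): Apprenticeship Credit: $167,550 is at or below the $216,700 threshold, so the full $2,267 applies. Solar Installation Rebate: 4% of the $12,850 excess over $154,700 is $514; credit = $1,375 − $514 = $861. total $2,267 + $861 = $3,128
Nadia ($224,100): Apprenticeship Credit: income exceeds $216,700 by $7,400, which is 8 full-or-partial $1,000 increments; reduction = 8 × $65 = $520, leaving $1,747. Solar Installation Rebate: 4% of the $69,400 excess over $154,700 is $2,776 ≥ base, so the credit is $0. total $1,747 + $0 = $1,747
Difference: |$3,128 − $1,747| = $1,381.

$1,381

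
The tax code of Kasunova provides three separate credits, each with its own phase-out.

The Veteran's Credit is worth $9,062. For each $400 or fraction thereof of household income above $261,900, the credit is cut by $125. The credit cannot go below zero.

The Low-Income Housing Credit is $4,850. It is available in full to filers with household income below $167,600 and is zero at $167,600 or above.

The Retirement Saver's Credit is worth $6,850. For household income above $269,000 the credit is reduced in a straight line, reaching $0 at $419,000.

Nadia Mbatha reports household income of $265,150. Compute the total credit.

Veteran's Credit: income exceeds $261,900 by $3,250, which is 9 full-or-partial $400 increments; reduction = 9 × $125 = $1,125, leaving $7,937.
Low-Income Housing Credit: $265,150 meets or exceeds the $167,600 cutoff, so the credit is $0.
Retirement Saver's Credit: $265,150 is at or below the $269,000 threshold, so the full $6,850 applies.
Total: $7,937 + $0 + $6,850 = $14,787.

$14,787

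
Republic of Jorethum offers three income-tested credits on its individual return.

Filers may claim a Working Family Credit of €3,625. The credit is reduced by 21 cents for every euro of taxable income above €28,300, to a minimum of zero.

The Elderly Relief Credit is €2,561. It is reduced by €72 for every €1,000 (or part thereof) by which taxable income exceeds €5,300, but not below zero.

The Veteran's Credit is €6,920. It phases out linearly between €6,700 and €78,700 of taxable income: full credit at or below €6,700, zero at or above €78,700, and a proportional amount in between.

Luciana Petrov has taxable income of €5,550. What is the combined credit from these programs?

€13,034

Working Family Credit: €5,550 is at or below the €28,300 threshold, so the full €3,625 applies.
Elderly Relief Credit: income exceeds €5,300 by €250, which is 1 full-or-partial €1,000 increment; reduction = 1 × €72 = €72, leaving €2,489.
Veteran's Credit: €5,550 is at or below the €6,700 threshold, so the full €6,920 applies.
Total: €3,625 + €2,489 + €6,920 = €13,034.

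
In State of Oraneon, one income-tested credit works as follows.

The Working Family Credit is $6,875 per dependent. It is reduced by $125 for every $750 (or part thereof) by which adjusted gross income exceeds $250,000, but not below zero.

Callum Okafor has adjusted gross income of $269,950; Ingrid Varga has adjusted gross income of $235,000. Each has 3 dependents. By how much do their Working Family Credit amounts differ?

Callum ($269,950): Working Family Credit: base = 3 × $6,875 = $20,625. income exceeds $250,000 by $19,950, which is 27 full-or-partial $750 increments; reduction = 27 × $125 = $3,375, leaving $17,250.
Ingrid ($235,000): Working Family Credit: base = 3 × $6,875 = $20,625. $235,000 is at or below the $250,000 threshold, so the full $20,625 applies.
Difference: |$17,250 − $20,625| = $3,375.

$3,375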